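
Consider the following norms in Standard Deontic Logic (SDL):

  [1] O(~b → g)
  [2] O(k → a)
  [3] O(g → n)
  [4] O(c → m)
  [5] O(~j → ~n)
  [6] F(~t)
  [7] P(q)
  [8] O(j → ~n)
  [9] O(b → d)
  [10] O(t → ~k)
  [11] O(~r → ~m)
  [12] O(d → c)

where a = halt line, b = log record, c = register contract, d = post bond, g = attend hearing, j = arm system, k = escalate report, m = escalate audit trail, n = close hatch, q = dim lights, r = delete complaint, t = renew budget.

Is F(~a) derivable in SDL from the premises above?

Premise 2 is O(k → a), but O(k) is not derivable from the premises, so it does not yield O(a).
No other premise forces O(a). An ideal world satisfying every premise can still have ~a true, so F(~a) is not derivable.

No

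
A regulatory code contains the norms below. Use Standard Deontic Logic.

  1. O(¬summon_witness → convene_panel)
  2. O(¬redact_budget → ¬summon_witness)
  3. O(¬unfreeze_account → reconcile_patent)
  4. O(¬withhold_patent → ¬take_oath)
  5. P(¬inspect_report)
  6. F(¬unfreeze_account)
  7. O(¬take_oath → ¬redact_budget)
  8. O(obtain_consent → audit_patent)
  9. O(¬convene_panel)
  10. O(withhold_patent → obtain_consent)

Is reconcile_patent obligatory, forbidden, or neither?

Neither

Premise 3 is O(¬unfreeze_account → reconcile_patent), but O(¬unfreeze_account) is not derivable from the premises, so it does not yield O(reconcile_patent).
No premise or chain of K-axiom applications forces O(reconcile_patent), and none forces O(¬reconcile_patent). So reconcile_patent is neither obligatory nor forbidden under these norms.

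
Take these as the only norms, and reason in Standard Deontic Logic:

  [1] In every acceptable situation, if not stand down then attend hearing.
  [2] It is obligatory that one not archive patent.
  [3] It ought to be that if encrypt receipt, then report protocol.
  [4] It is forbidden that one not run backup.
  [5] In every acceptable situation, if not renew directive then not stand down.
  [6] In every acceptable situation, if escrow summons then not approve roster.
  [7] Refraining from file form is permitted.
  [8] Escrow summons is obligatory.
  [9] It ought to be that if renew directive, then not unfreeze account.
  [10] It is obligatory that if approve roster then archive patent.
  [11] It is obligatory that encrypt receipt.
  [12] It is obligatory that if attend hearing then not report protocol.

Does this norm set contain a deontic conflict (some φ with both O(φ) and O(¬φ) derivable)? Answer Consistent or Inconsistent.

Consistent

Premise 10 is O(approve_roster → archive_patent), but O(approve_roster) is not derivable from the premises, so it does not yield O(archive_patent).
So O(archive_patent) is not derivable, and the apparent clash with O(¬archive_patent) does not arise.
A world satisfying every obligation exists (e.g. approve_roster=false, archive_patent=false, attend_hearing=false, encrypt_receipt=true, escrow_summons=true, file_form=false, renew_directive=true, report_protocol=true, run_backup=true, stand_down=true, unfreeze_account=false); no atom is both obligatory and forbidden, so the set is consistent.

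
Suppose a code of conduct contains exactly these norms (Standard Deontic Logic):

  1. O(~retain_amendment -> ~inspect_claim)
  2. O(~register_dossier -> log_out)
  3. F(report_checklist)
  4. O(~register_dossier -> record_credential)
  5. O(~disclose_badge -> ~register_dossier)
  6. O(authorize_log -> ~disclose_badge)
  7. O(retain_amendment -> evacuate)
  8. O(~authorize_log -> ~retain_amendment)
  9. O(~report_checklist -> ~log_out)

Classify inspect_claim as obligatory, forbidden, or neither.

Premise 3 is F(report_checklist), i.e. O(~report_checklist).
Premise 9 is O(~report_checklist -> ~log_out); since O(~report_checklist), deontic closure gives O(~log_out).
The contrapositive of premise 2 (O(~register_dossier -> log_out)) is O(~log_out -> register_dossier), and O(~log_out) is already established, so O(register_dossier).
The contrapositive of premise 5 (O(~disclose_badge -> ~register_dossier)) is O(register_dossier -> disclose_badge), and O(register_dossier) is already established, so O(disclose_badge).
Premise 6, O(authorize_log -> ~disclose_badge), contraposes to O(disclose_badge -> ~authorize_log); with O(disclose_badge) we get O(~authorize_log).
With premise 8, O(~authorize_log -> ~retain_amendment), the K-axiom yields O(~retain_amendment).
With premise 1, O(~retain_amendment -> ~inspect_claim), the K-axiom yields O(~inspect_claim).
Premises 4, 7 do not contribute to this derivation.
Thus O(~inspect_claim), which is F(inspect_claim): inspect_claim is forbidden.

Forbidden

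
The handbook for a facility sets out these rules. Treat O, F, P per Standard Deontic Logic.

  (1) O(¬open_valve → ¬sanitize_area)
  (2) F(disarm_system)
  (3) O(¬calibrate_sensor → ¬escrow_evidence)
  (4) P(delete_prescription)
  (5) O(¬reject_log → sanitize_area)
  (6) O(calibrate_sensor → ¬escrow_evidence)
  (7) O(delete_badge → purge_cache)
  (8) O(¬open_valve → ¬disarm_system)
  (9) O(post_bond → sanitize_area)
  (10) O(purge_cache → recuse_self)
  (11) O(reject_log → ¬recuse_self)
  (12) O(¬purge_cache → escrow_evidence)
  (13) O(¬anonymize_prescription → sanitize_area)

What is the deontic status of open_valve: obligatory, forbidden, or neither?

Obligatory

Premises 3 and 6 cover both cases: O(¬calibrate_sensor → ¬escrow_evidence) and O(calibrate_sensor → ¬escrow_evidence). Since ¬calibrate_sensor ∨ calibrate_sensor is a tautology, O(¬escrow_evidence) follows.
Premise 12 is O(¬purge_cache → escrow_evidence); contrapositively O(¬escrow_evidence → purge_cache). Since O(¬escrow_evidence) holds, K gives O(purge_cache).
Applying K to premise 10 (O(purge_cache → recuse_self)) and O(purge_cache) yields O(recuse_self).
Premise 11, O(reject_log → ¬recuse_self), contraposes to O(recuse_self → ¬reject_log); with O(recuse_self) we get O(¬reject_log).
Applying K to premise 5 (O(¬reject_log → sanitize_area)) and O(¬reject_log) yields O(sanitize_area).
The contrapositive of premise 1 (O(¬open_valve → ¬sanitize_area)) is O(sanitize_area → open_valve), and O(sanitize_area) is already established, so O(open_valve).
Premises 2, 4, 7, 8, 9, 13 do not contribute to this derivation.
Hence open_valve is obligatory.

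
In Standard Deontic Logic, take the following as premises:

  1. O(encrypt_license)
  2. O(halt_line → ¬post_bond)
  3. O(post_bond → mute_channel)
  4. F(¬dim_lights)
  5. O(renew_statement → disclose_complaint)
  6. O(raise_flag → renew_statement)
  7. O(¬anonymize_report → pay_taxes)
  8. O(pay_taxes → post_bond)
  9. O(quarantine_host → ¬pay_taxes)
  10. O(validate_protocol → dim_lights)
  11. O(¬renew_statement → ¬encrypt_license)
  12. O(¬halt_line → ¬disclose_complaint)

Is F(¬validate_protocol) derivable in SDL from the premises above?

No

Premise 10 is O(validate_protocol → dim_lights); even if O(dim_lights) held, inferring O(validate_protocol) would be affirming the consequent — invalid.
No other premise forces O(validate_protocol). An ideal world satisfying every premise can still have ¬validate_protocol true, so F(¬validate_protocol) is not derivable.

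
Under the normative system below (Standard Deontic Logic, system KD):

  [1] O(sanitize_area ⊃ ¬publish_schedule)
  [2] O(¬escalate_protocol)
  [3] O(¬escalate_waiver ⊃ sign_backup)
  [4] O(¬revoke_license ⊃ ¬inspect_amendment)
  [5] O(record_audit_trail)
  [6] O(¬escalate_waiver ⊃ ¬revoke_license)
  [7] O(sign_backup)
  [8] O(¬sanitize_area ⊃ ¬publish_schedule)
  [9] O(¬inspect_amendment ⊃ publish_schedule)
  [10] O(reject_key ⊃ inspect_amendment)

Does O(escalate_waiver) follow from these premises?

Yes

Premises 1 and 8 cover both cases: O(sanitize_area ⊃ ¬publish_schedule) and O(¬sanitize_area ⊃ ¬publish_schedule). Since sanitize_area ∨ ¬sanitize_area is a tautology, O(¬publish_schedule) follows.
The contrapositive of premise 9 (O(¬inspect_amendment ⊃ publish_schedule)) is O(¬publish_schedule ⊃ inspect_amendment), and O(¬publish_schedule) is already established, so O(inspect_amendment).
Premise 4 is O(¬revoke_license ⊃ ¬inspect_amendment); contrapositively O(inspect_amendment ⊃ revoke_license). Since O(inspect_amendment) holds, K gives O(revoke_license).
Premise 6 is O(¬escalate_waiver ⊃ ¬revoke_license); contrapositively O(revoke_license ⊃ escalate_waiver). Since O(revoke_license) holds, K gives O(escalate_waiver).
Premises 2, 3, 5, 7, 10 do not contribute to this derivation.
So O(escalate_waiver) follows.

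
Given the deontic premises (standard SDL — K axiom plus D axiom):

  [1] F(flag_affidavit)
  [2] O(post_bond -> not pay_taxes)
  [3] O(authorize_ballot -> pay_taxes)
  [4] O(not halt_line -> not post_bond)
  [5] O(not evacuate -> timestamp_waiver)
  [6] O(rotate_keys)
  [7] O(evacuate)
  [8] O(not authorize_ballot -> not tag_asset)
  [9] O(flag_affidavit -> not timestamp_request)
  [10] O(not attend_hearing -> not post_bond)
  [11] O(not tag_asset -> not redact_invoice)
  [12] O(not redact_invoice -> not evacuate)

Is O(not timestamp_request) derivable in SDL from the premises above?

Premise 9 is O(flag_affidavit -> not timestamp_request), but O(flag_affidavit) is not derivable from the premises, so it does not yield O(not timestamp_request).
No other premise forces O(not timestamp_request). An ideal world satisfying every premise can still have not timestamp_request false, so O(not timestamp_request) is not derivable.

No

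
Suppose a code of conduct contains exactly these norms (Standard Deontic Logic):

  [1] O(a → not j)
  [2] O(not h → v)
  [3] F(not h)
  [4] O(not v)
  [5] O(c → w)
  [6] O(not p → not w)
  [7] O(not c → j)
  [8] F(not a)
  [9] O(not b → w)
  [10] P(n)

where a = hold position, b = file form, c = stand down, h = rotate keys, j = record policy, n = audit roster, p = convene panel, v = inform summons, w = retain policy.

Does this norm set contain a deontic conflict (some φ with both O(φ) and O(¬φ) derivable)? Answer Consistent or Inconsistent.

Premise 2 is O(not h → v), but O(not h) is not derivable from the premises, so it does not yield O(v).
So O(v) is not derivable, and the apparent clash with O(not v) does not arise.
A world satisfying every obligation exists (e.g. a=true, b=false, c=true, h=true, j=false, n=false, p=true, v=false, w=true); no atom is both obligatory and forbidden, so the set is consistent.

Consistent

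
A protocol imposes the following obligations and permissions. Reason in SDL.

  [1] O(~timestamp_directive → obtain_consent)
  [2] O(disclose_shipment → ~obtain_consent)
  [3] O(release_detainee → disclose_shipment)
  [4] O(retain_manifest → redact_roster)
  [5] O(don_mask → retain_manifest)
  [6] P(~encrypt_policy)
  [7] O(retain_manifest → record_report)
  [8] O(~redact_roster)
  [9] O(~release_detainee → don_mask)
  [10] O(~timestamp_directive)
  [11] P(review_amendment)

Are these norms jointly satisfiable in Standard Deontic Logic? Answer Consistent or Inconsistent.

Inconsistent

From premise 8 we have O(~redact_roster).
Premise 4, O(retain_manifest → redact_roster), contraposes to O(~redact_roster → ~retain_manifest); with O(~redact_roster) we get O(~retain_manifest).
Premise 5, O(don_mask → retain_manifest), contraposes to O(~retain_manifest → ~don_mask); with O(~retain_manifest) we get O(~don_mask).
Premise 9, O(~release_detainee → don_mask), contraposes to O(~don_mask → release_detainee); with O(~don_mask) we get O(release_detainee).
From O(release_detainee) and premise 3, O(release_detainee → disclose_shipment), we obtain O(disclose_shipment).
Applying K to premise 2 (O(disclose_shipment → ~obtain_consent)) and O(disclose_shipment) yields O(~obtain_consent).
The contrapositive of premise 1 (O(~timestamp_directive → obtain_consent)) is O(~obtain_consent → timestamp_directive), and O(~obtain_consent) is already established, so O(timestamp_directive).
But premise 10 directly asserts O(~timestamp_directive).
We now have both O(timestamp_directive) and O(~timestamp_directive) — timestamp_directive is simultaneously obligatory and forbidden, violating the D-axiom.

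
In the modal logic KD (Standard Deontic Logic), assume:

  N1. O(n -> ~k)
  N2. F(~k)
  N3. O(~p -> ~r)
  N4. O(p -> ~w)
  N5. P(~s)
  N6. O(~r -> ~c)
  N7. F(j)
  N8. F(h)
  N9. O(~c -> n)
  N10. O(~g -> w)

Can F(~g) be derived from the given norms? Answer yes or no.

Yes

Premise 2, F(~k), is equivalent to O(k).
Premise 1 is O(n -> ~k); contrapositively O(k -> ~n). Since O(k) holds, K gives O(~n).
Premise 9, O(~c -> n), contraposes to O(~n -> c); with O(~n) we get O(c).
The contrapositive of premise 6 (O(~r -> ~c)) is O(c -> r), and O(c) is already established, so O(r).
Premise 3, O(~p -> ~r), contraposes to O(r -> p); with O(r) we get O(p).
Applying K to premise 4 (O(p -> ~w)) and O(p) yields O(~w).
The contrapositive of premise 10 (O(~g -> w)) is O(~w -> g), and O(~w) is already established, so O(g).
Premises 5, 7, 8 do not contribute to this derivation.
So O(g) holds, i.e. F(~g). The claim follows.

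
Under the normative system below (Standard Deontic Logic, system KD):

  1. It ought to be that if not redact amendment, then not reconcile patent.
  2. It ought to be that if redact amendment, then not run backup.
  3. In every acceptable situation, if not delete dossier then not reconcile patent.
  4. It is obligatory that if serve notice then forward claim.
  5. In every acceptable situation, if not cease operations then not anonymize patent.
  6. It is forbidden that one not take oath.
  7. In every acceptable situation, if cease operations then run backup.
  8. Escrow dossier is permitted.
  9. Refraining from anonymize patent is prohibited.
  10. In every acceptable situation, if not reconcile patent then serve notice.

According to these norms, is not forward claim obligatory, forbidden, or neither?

Forbidden

Premise 9 is F(¬anonymize_patent), i.e. O(anonymize_patent).
The contrapositive of premise 5 (O(¬cease_operations → ¬anonymize_patent)) is O(anonymize_patent → cease_operations), and O(anonymize_patent) is already established, so O(cease_operations).
With premise 7, O(cease_operations → run_backup), the K-axiom yields O(run_backup).
Premise 2, O(redact_amendment → ¬run_backup), contraposes to O(run_backup → ¬redact_amendment); with O(run_backup) we get O(¬redact_amendment).
Premise 1 is O(¬redact_amendment → ¬reconcile_patent); since O(¬redact_amendment), deontic closure gives O(¬reconcile_patent).
From O(¬reconcile_patent) and premise 10, O(¬reconcile_patent → serve_notice), we obtain O(serve_notice).
Applying K to premise 4 (O(serve_notice → forward_claim)) and O(serve_notice) yields O(forward_claim).
Premises 3, 6, 8 do not contribute to this derivation.
Thus O(forward_claim), which is F(¬forward_claim): ¬forward_claim is forbidden.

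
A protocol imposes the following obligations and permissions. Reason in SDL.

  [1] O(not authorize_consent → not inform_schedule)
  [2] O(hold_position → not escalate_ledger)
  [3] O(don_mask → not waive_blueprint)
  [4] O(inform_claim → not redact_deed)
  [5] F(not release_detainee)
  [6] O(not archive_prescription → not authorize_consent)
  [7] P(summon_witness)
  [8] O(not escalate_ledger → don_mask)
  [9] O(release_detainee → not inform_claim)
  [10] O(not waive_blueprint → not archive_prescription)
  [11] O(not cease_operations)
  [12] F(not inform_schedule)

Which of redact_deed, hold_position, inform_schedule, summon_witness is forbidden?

Premise 12, F(not inform_schedule), is equivalent to O(inform_schedule).
Premise 1, O(not authorize_consent → not inform_schedule), contraposes to O(inform_schedule → authorize_consent); with O(inform_schedule) we get O(authorize_consent).
Premise 6 is O(not archive_prescription → not authorize_consent); contrapositively O(authorize_consent → archive_prescription). Since O(authorize_consent) holds, K gives O(archive_prescription).
Premise 10, O(not waive_blueprint → not archive_prescription), contraposes to O(archive_prescription → waive_blueprint); with O(archive_prescription) we get O(waive_blueprint).
Premise 3, O(don_mask → not waive_blueprint), contraposes to O(waive_blueprint → not don_mask); with O(waive_blueprint) we get O(not don_mask).
The contrapositive of premise 8 (O(not escalate_ledger → don_mask)) is O(not don_mask → escalate_ledger), and O(not don_mask) is already established, so O(escalate_ledger).
The contrapositive of premise 2 (O(hold_position → not escalate_ledger)) is O(escalate_ledger → not hold_position), and O(escalate_ledger) is already established, so O(not hold_position).
So O(not hold_position) holds, i.e. hold_position is forbidden. None of the other listed options is forbidden under the premises.

hold_position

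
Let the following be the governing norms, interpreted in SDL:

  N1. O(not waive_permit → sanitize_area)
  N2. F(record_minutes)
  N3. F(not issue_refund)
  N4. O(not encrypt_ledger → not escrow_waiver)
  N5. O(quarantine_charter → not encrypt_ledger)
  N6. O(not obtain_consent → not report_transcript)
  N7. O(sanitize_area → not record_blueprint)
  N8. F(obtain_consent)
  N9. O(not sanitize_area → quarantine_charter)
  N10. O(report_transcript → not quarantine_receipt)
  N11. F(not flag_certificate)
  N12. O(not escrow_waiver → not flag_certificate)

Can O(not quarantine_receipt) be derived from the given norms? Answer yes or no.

Premise 10 is O(report_transcript → not quarantine_receipt), but O(report_transcript) is not derivable from the premises, so it does not yield O(not quarantine_receipt).
No other premise forces O(not quarantine_receipt). An ideal world satisfying every premise can still have not quarantine_receipt false, so O(not quarantine_receipt) is not derivable.

No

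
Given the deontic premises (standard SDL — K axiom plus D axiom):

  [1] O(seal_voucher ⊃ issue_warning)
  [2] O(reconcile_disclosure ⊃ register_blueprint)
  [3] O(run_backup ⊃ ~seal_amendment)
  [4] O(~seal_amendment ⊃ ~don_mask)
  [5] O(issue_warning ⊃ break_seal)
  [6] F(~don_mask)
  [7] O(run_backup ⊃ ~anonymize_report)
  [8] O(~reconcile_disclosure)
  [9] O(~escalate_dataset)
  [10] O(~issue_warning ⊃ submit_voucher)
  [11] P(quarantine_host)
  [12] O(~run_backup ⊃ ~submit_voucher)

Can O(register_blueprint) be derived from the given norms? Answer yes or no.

No

Premise 2 is O(reconcile_disclosure ⊃ register_blueprint), but O(reconcile_disclosure) is not derivable from the premises, so it does not yield O(register_blueprint).
No other premise forces O(register_blueprint). An ideal world satisfying every premise can still have register_blueprint false, so O(register_blueprint) is not derivable.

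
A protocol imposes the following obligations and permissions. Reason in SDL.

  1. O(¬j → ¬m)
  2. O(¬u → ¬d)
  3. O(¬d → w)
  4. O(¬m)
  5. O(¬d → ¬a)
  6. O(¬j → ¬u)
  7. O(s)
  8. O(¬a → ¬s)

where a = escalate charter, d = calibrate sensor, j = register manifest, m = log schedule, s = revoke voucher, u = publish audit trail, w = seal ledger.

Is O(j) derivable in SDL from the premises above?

Yes

From premise 7 we have O(s).
Premise 8, O(¬a → ¬s), contraposes to O(s → a); with O(s) we get O(a).
The contrapositive of premise 5 (O(¬d → ¬a)) is O(a → d), and O(a) is already established, so O(d).
Premise 2, O(¬u → ¬d), contraposes to O(d → u); with O(d) we get O(u).
The contrapositive of premise 6 (O(¬j → ¬u)) is O(u → j), and O(u) is already established, so O(j).
Premises 1, 3, 4 do not contribute to this derivation.
So O(j) follows.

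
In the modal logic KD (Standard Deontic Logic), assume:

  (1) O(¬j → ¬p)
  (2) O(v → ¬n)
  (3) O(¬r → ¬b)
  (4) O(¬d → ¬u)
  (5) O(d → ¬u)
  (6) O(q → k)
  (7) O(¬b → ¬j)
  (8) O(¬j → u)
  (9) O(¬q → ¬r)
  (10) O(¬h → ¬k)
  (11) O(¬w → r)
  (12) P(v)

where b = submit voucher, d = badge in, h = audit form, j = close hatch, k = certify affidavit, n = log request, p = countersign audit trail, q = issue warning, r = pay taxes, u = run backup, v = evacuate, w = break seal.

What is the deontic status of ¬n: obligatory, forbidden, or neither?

Neither

Premise 2 is O(v → ¬n), but O(v) is not derivable from the premises (the permission P(v) asserts only ¬O(¬v), not O(v)), so it does not yield O(¬n).
No premise or chain of K-axiom applications forces O(¬n), and none forces O(n). So ¬n is neither obligatory nor forbidden under these norms.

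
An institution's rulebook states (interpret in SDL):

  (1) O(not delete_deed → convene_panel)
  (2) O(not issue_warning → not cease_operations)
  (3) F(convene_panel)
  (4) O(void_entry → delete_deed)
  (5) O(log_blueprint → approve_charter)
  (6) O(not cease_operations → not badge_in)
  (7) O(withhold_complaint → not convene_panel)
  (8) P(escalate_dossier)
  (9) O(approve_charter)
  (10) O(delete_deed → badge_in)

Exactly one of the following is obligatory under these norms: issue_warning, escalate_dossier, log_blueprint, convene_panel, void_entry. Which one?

issue_warning

Premise 3, F(convene_panel), is equivalent to O(not convene_panel).
The contrapositive of premise 1 (O(not delete_deed → convene_panel)) is O(not convene_panel → delete_deed), and O(not convene_panel) is already established, so O(delete_deed).
Premise 10 is O(delete_deed → badge_in); since O(delete_deed), deontic closure gives O(badge_in).
Premise 6 is O(not cease_operations → not badge_in); contrapositively O(badge_in → cease_operations). Since O(badge_in) holds, K gives O(cease_operations).
Premise 2 is O(not issue_warning → not cease_operations); contrapositively O(cease_operations → issue_warning). Since O(cease_operations) holds, K gives O(issue_warning).
So O(issue_warning) holds — issue_warning is obligatory. None of the other listed options is made obligatory by any chain of premises.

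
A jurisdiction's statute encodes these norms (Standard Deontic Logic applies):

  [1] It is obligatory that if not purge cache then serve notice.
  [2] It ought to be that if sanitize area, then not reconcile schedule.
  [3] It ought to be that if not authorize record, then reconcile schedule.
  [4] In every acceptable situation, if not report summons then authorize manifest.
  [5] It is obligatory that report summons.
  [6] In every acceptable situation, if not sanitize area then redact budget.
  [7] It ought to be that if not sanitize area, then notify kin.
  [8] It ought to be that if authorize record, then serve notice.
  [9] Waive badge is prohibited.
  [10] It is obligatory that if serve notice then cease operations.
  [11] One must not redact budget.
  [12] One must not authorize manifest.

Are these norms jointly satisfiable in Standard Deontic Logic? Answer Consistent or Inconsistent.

Consistent

Premise 4 is O(¬report_summons → authorize_manifest), but O(¬report_summons) is not derivable from the premises, so it does not yield O(authorize_manifest).
So O(authorize_manifest) is not derivable, and the apparent clash with O(¬authorize_manifest) does not arise.
A world satisfying every obligation exists (e.g. authorize_manifest=false, authorize_record=true, cease_operations=true, notify_kin=false, purge_cache=false, reconcile_schedule=false, redact_budget=false, report_summons=true, sanitize_area=true, serve_notice=true, waive_badge=false); no atom is both obligatory and forbidden, so the set is consistent.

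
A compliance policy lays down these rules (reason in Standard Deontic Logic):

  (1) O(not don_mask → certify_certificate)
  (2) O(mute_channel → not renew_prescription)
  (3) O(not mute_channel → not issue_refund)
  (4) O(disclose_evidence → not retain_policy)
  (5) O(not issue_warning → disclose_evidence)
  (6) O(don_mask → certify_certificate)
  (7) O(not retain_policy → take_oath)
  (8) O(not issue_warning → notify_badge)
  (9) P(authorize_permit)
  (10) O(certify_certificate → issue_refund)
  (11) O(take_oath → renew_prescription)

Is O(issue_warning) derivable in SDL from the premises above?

By case analysis on don_mask: premise 6 gives O(don_mask → certify_certificate) and premise 1 gives O(not don_mask → certify_certificate), so O(certify_certificate) either way.
Premise 10 is O(certify_certificate → issue_refund); since O(certify_certificate), deontic closure gives O(issue_refund).
Premise 3 is O(not mute_channel → not issue_refund); contrapositively O(issue_refund → mute_channel). Since O(issue_refund) holds, K gives O(mute_channel).
Applying K to premise 2 (O(mute_channel → not renew_prescription)) and O(mute_channel) yields O(not renew_prescription).
The contrapositive of premise 11 (O(take_oath → renew_prescription)) is O(not renew_prescription → not take_oath), and O(not renew_prescription) is already established, so O(not take_oath).
Premise 7 is O(not retain_policy → take_oath); contrapositively O(not take_oath → retain_policy). Since O(not take_oath) holds, K gives O(retain_policy).
The contrapositive of premise 4 (O(disclose_evidence → not retain_policy)) is O(retain_policy → not disclose_evidence), and O(retain_policy) is already established, so O(not disclose_evidence).
The contrapositive of premise 5 (O(not issue_warning → disclose_evidence)) is O(not disclose_evidence → issue_warning), and O(not disclose_evidence) is already established, so O(issue_warning).
Premises 8, 9 do not contribute to this derivation.
So O(issue_warning) follows.

Yes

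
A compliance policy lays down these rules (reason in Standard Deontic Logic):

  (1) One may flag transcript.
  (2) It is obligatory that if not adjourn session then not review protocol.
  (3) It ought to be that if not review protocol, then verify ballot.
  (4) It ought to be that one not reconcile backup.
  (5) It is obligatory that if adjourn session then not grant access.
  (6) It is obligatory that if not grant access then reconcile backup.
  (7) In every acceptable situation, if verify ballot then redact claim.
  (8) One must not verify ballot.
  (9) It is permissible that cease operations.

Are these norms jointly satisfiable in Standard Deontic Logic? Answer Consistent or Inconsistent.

Premise 8, F(verify_ballot), is equivalent to O(¬verify_ballot).
The contrapositive of premise 3 (O(¬review_protocol → verify_ballot)) is O(¬verify_ballot → review_protocol), and O(¬verify_ballot) is already established, so O(review_protocol).
The contrapositive of premise 2 (O(¬adjourn_session → ¬review_protocol)) is O(review_protocol → adjourn_session), and O(review_protocol) is already established, so O(adjourn_session).
Applying K to premise 5 (O(adjourn_session → ¬grant_access)) and O(adjourn_session) yields O(¬grant_access).
Applying K to premise 6 (O(¬grant_access → reconcile_backup)) and O(¬grant_access) yields O(reconcile_backup).
However, premise 4 gives O(¬reconcile_backup).
We now have both O(reconcile_backup) and O(¬reconcile_backup) — reconcile_backup is simultaneously obligatory and forbidden, violating the D-axiom.

Inconsistent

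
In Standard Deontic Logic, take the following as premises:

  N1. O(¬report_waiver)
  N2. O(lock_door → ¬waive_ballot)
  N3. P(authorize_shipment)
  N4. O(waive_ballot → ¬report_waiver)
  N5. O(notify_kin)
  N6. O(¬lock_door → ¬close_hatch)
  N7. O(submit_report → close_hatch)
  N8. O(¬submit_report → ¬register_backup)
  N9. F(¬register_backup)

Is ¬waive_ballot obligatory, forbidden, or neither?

Premise 9 is F(¬register_backup), i.e. O(register_backup).
Premise 8 is O(¬submit_report → ¬register_backup); contrapositively O(register_backup → submit_report). Since O(register_backup) holds, K gives O(submit_report).
Premise 7 is O(submit_report → close_hatch); since O(submit_report), deontic closure gives O(close_hatch).
The contrapositive of premise 6 (O(¬lock_door → ¬close_hatch)) is O(close_hatch → lock_door), and O(close_hatch) is already established, so O(lock_door).
Applying K to premise 2 (O(lock_door → ¬waive_ballot)) and O(lock_door) yields O(¬waive_ballot).
Premises 1, 3, 4, 5 do not contribute to this derivation.
Hence ¬waive_ballot is obligatory.

Obligatory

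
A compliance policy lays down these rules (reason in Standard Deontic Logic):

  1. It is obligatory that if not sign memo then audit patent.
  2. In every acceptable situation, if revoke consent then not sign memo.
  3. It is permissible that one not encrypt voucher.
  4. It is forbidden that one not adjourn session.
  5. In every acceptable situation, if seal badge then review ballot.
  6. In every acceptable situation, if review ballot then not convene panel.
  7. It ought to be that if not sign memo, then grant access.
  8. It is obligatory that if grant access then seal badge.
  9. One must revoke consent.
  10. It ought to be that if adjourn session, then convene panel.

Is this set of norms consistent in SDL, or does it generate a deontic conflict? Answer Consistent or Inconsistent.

Premise 4 is F(¬adjourn_session), i.e. O(adjourn_session).
From O(adjourn_session) and premise 10, O(adjourn_session → convene_panel), we obtain O(convene_panel).
Premise 6 is O(review_ballot → ¬convene_panel); contrapositively O(convene_panel → ¬review_ballot). Since O(convene_panel) holds, K gives O(¬review_ballot).
Premise 5 is O(seal_badge → review_ballot); contrapositively O(¬review_ballot → ¬seal_badge). Since O(¬review_ballot) holds, K gives O(¬seal_badge).
Premise 8, O(grant_access → seal_badge), contraposes to O(¬seal_badge → ¬grant_access); with O(¬seal_badge) we get O(¬grant_access).
Premise 7, O(¬sign_memo → grant_access), contraposes to O(¬grant_access → sign_memo); with O(¬grant_access) we get O(sign_memo).
Premise 2, O(revoke_consent → ¬sign_memo), contraposes to O(sign_memo → ¬revoke_consent); with O(sign_memo) we get O(¬revoke_consent).
Yet premise 9 states O(revoke_consent).
We now have both O(¬revoke_consent) and O(revoke_consent) — revoke_consent is simultaneously obligatory and forbidden, violating the D-axiom.

Inconsistent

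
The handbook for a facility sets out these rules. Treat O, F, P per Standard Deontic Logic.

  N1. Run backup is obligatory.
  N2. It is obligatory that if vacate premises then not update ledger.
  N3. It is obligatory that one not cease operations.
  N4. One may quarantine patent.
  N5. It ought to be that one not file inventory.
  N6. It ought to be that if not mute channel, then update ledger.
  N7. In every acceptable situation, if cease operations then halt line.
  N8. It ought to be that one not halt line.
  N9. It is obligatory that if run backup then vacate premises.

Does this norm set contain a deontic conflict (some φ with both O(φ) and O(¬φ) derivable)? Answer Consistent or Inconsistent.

Premise 7 is O(cease_operations → halt_line), but O(cease_operations) is not derivable from the premises, so it does not yield O(halt_line).
So O(halt_line) is not derivable, and the apparent clash with O(¬halt_line) does not arise.
A world satisfying every obligation exists (e.g. cease_operations=false, file_inventory=false, halt_line=false, mute_channel=true, quarantine_patent=false, run_backup=true, update_ledger=false, vacate_premises=true); no atom is both obligatory and forbidden, so the set is consistent.

Consistent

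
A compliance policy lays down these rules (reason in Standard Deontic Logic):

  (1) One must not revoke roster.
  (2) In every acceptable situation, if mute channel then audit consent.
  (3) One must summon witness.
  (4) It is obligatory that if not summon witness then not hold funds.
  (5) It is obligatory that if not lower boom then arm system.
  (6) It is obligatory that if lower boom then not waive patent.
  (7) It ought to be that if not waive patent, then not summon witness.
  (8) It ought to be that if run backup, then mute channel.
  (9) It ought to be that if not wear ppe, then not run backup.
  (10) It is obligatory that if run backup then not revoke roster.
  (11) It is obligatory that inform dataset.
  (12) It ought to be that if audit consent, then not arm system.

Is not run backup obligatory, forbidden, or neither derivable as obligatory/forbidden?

Obligatory

Premise 3 states O(summon_witness) outright.
Premise 7 is O(¬waive_patent → ¬summon_witness); contrapositively O(summon_witness → waive_patent). Since O(summon_witness) holds, K gives O(waive_patent).
Premise 6 is O(lower_boom → ¬waive_patent); contrapositively O(waive_patent → ¬lower_boom). Since O(waive_patent) holds, K gives O(¬lower_boom).
Applying K to premise 5 (O(¬lower_boom → arm_system)) and O(¬lower_boom) yields O(arm_system).
Premise 12 is O(audit_consent → ¬arm_system); contrapositively O(arm_system → ¬audit_consent). Since O(arm_system) holds, K gives O(¬audit_consent).
Premise 2 is O(mute_channel → audit_consent); contrapositively O(¬audit_consent → ¬mute_channel). Since O(¬audit_consent) holds, K gives O(¬mute_channel).
The contrapositive of premise 8 (O(run_backup → mute_channel)) is O(¬mute_channel → ¬run_backup), and O(¬mute_channel) is already established, so O(¬run_backup).
Premises 1, 4, 9, 10, 11 do not contribute to this derivation.
Hence ¬run_backup is obligatory.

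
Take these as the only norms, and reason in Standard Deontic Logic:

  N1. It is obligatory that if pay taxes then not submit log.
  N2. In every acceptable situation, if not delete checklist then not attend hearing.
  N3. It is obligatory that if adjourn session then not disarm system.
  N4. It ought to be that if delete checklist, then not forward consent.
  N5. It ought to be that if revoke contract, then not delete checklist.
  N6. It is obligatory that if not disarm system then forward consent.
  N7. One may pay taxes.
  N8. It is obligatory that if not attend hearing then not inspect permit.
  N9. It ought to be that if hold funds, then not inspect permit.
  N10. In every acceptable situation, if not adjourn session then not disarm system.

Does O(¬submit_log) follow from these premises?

Premise 1 is O(pay_taxes → ¬submit_log), but O(pay_taxes) is not derivable from the premises (the permission P(pay_taxes) asserts only ¬O(¬pay_taxes), not O(pay_taxes)), so it does not yield O(¬submit_log).
No other premise forces O(¬submit_log). An ideal world satisfying every premise can still have ¬submit_log false, so O(¬submit_log) is not derivable.

No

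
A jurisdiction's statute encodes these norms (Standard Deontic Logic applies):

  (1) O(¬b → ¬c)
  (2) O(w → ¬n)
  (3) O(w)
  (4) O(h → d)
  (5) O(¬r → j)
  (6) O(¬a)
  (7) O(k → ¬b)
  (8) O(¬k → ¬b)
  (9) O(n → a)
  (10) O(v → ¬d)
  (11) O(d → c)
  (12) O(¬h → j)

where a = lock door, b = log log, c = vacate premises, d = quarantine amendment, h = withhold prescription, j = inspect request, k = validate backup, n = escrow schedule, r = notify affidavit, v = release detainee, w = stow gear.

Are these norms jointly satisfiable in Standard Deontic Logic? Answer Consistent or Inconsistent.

Consistent

Premise 9 is O(n → a), but O(n) is not derivable from the premises, so it does not yield O(a).
So O(a) is not derivable, and the apparent clash with O(¬a) does not arise.
A world satisfying every obligation exists (e.g. a=false, b=false, c=false, d=false, h=false, j=true, k=false, n=false, r=false, v=false, w=true); no atom is both obligatory and forbidden, so the set is consistent.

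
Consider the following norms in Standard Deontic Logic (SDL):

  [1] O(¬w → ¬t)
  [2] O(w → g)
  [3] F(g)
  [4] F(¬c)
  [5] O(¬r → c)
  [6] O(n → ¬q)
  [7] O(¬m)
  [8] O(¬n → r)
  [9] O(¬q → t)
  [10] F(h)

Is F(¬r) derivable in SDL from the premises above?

F(g) at premise 3 means O(¬g).
Premise 2, O(w → g), contraposes to O(¬g → ¬w); with O(¬g) we get O(¬w).
From O(¬w) and premise 1, O(¬w → ¬t), we obtain O(¬t).
The contrapositive of premise 9 (O(¬q → t)) is O(¬t → q), and O(¬t) is already established, so O(q).
Premise 6 is O(n → ¬q); contrapositively O(q → ¬n). Since O(q) holds, K gives O(¬n).
Premise 8 is O(¬n → r); since O(¬n), deontic closure gives O(r).
Premises 4, 5, 7, 10 do not contribute to this derivation.
So O(r) holds, i.e. F(¬r). The claim follows.

Yes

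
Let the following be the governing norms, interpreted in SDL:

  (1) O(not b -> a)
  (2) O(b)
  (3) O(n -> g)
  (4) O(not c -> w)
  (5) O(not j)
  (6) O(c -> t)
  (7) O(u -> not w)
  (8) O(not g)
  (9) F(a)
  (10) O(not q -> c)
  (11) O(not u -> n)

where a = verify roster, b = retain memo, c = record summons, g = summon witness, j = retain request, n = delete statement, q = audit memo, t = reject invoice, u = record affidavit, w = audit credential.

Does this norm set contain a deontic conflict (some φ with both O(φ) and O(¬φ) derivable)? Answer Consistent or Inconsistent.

Premise 1 is O(not b -> a), but O(not b) is not derivable from the premises, so it does not yield O(a).
So O(a) is not derivable, and the apparent clash with O(not a) does not arise.
A world satisfying every obligation exists (e.g. a=false, b=true, c=true, g=false, j=false, n=false, q=false, t=true, u=true, w=false); no atom is both obligatory and forbidden, so the set is consistent.

Consistent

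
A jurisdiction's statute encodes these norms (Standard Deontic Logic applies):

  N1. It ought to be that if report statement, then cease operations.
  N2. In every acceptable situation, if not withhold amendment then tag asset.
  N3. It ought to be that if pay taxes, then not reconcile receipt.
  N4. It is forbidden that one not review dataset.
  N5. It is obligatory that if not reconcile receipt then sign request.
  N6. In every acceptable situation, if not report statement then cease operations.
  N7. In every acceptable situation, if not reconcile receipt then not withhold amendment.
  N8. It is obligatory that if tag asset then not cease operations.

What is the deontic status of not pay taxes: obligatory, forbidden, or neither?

Obligatory

By case analysis on ¬report_statement: premise 6 gives O(¬report_statement → cease_operations) and premise 1 gives O(report_statement → cease_operations), so O(cease_operations) either way.
The contrapositive of premise 8 (O(tag_asset → ¬cease_operations)) is O(cease_operations → ¬tag_asset), and O(cease_operations) is already established, so O(¬tag_asset).
The contrapositive of premise 2 (O(¬withhold_amendment → tag_asset)) is O(¬tag_asset → withhold_amendment), and O(¬tag_asset) is already established, so O(withhold_amendment).
The contrapositive of premise 7 (O(¬reconcile_receipt → ¬withhold_amendment)) is O(withhold_amendment → reconcile_receipt), and O(withhold_amendment) is already established, so O(reconcile_receipt).
Premise 3, O(pay_taxes → ¬reconcile_receipt), contraposes to O(reconcile_receipt → ¬pay_taxes); with O(reconcile_receipt) we get O(¬pay_taxes).
Premises 4, 5 do not contribute to this derivation.
Hence ¬pay_taxes is obligatory.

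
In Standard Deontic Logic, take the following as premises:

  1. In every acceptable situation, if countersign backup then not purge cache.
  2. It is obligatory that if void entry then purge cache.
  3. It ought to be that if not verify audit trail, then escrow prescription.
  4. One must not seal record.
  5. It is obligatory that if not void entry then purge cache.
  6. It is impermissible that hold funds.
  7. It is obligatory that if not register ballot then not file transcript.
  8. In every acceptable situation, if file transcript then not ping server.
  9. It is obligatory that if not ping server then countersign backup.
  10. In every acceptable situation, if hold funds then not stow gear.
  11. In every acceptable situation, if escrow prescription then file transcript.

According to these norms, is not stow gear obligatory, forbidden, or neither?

Premise 10 is O(hold_funds → ¬stow_gear), but O(hold_funds) is not derivable from the premises, so it does not yield O(¬stow_gear).
No premise or chain of K-axiom applications forces O(¬stow_gear), and none forces O(stow_gear). So ¬stow_gear is neither obligatory nor forbidden under these norms.

Neither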